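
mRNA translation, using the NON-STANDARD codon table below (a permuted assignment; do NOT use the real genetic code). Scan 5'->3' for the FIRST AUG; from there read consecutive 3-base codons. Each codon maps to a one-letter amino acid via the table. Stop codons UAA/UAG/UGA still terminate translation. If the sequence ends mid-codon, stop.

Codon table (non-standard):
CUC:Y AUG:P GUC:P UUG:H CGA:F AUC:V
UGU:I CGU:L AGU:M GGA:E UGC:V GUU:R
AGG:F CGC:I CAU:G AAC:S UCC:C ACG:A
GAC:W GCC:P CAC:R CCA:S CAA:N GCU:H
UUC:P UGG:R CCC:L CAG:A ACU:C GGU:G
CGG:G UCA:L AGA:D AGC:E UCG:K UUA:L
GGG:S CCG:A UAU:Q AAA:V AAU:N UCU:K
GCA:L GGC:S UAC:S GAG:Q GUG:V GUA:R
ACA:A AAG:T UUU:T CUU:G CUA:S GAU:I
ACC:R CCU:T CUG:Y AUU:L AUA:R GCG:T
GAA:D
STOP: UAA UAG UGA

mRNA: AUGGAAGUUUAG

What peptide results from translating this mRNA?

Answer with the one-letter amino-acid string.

Answer: PDR

Derivation:
start AUG at pos 0
pos 0: AUG -> P; peptide=P
pos 3: GAA -> D; peptide=PD
pos 6: GUU -> R; peptide=PDR
pos 9: UAG -> STOP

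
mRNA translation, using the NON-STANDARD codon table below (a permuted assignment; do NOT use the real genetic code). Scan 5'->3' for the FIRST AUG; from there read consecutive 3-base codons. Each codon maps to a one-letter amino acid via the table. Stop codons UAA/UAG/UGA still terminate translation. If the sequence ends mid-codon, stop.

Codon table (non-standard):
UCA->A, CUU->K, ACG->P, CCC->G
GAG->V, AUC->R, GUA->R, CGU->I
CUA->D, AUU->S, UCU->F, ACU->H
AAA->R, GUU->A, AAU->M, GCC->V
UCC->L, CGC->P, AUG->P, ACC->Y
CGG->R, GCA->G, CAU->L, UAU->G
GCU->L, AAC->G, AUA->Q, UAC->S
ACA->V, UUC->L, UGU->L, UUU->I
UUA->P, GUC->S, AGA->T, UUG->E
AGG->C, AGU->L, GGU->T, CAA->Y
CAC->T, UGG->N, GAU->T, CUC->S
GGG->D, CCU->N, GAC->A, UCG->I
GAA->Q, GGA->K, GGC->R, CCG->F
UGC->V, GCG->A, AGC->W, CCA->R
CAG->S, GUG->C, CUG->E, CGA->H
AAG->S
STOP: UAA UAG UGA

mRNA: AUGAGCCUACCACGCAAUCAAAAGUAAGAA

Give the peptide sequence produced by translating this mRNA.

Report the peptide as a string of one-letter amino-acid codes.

Answer: PWDRPMYS

Derivation:
start AUG at pos 0
pos 0: AUG -> P; peptide=P
pos 3: AGC -> W; peptide=PW
pos 6: CUA -> D; peptide=PWD
pos 9: CCA -> R; peptide=PWDR
pos 12: CGC -> P; peptide=PWDRP
pos 15: AAU -> M; peptide=PWDRPM
pos 18: CAA -> Y; peptide=PWDRPMY
pos 21: AAG -> S; peptide=PWDRPMYS
pos 24: UAA -> STOP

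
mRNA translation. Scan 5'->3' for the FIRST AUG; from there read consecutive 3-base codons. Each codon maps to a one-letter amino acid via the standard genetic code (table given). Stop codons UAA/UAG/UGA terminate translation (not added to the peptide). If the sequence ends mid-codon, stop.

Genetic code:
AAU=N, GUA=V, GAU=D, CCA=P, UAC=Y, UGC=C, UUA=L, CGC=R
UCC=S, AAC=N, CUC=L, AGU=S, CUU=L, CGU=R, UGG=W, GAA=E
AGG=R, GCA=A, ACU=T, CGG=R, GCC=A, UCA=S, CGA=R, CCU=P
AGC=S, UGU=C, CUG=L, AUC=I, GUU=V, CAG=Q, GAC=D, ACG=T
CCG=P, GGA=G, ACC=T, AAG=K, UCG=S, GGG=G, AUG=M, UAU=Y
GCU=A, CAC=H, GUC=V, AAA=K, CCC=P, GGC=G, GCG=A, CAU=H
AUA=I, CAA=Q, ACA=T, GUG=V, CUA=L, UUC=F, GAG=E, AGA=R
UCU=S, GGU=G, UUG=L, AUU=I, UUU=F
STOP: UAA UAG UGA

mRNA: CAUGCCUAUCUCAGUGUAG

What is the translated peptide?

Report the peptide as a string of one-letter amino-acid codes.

Answer: MPISV

Derivation:
start AUG at pos 1
pos 1: AUG -> M; peptide=M
pos 4: CCU -> P; peptide=MP
pos 7: AUC -> I; peptide=MPI
pos 10: UCA -> S; peptide=MPIS
pos 13: GUG -> V; peptide=MPISV
pos 16: UAG -> STOP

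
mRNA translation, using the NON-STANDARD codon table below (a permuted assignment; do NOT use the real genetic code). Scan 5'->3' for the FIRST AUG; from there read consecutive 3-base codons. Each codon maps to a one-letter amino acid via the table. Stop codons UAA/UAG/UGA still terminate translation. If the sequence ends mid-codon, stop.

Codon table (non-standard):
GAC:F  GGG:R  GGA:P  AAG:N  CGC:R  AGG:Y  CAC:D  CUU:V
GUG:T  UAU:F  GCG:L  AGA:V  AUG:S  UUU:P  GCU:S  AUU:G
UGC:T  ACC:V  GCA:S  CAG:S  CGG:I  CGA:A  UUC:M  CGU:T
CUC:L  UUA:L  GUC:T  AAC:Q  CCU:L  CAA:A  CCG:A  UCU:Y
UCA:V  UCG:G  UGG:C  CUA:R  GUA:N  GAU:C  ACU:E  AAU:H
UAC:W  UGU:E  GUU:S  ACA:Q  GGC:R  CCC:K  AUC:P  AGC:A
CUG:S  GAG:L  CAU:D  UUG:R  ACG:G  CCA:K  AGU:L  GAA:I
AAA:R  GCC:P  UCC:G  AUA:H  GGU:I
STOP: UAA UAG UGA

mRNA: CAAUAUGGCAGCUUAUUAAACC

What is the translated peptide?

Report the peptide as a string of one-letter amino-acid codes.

Answer: SSSF

Derivation:
start AUG at pos 4
pos 4: AUG -> S; peptide=S
pos 7: GCA -> S; peptide=SS
pos 10: GCU -> S; peptide=SSS
pos 13: UAU -> F; peptide=SSSF
pos 16: UAA -> STOP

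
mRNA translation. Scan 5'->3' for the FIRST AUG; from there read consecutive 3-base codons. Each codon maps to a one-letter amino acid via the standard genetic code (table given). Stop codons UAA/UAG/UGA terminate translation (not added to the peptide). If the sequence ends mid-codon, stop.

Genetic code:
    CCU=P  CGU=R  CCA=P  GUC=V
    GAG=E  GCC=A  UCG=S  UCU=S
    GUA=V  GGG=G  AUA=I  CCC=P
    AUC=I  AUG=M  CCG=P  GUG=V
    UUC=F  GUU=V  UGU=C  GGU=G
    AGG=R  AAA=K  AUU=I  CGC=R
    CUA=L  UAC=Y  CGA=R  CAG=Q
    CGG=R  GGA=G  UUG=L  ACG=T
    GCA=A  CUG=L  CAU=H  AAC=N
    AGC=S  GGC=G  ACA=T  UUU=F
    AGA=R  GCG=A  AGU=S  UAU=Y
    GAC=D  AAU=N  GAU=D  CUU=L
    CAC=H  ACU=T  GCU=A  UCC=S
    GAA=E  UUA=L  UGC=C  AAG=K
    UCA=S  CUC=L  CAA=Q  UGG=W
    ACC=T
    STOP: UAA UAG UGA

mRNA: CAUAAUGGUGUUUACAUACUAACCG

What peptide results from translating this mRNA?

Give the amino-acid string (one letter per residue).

Answer: MVFTY

Derivation:
start AUG at pos 4
pos 4: AUG -> M; peptide=M
pos 7: GUG -> V; peptide=MV
pos 10: UUU -> F; peptide=MVF
pos 13: ACA -> T; peptide=MVFT
pos 16: UAC -> Y; peptide=MVFTY
pos 19: UAA -> STOP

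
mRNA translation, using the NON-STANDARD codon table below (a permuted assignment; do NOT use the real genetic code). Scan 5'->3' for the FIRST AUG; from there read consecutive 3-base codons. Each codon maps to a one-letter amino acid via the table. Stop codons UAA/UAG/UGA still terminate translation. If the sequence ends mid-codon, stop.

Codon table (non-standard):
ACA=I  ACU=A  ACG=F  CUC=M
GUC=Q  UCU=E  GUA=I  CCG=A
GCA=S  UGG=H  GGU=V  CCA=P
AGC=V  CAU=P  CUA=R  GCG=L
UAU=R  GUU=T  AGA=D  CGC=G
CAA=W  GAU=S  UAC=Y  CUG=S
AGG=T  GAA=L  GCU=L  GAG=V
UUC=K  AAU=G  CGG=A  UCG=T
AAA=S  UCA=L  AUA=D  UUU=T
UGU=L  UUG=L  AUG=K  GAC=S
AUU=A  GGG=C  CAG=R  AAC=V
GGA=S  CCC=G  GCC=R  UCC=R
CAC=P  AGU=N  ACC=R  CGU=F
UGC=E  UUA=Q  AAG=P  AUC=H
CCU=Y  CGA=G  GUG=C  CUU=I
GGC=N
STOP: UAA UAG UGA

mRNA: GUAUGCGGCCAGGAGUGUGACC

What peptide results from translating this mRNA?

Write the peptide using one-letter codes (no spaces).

Answer: KAPSC

Derivation:
start AUG at pos 2
pos 2: AUG -> K; peptide=K
pos 5: CGG -> A; peptide=KA
pos 8: CCA -> P; peptide=KAP
pos 11: GGA -> S; peptide=KAPS
pos 14: GUG -> C; peptide=KAPSC
pos 17: UGA -> STOP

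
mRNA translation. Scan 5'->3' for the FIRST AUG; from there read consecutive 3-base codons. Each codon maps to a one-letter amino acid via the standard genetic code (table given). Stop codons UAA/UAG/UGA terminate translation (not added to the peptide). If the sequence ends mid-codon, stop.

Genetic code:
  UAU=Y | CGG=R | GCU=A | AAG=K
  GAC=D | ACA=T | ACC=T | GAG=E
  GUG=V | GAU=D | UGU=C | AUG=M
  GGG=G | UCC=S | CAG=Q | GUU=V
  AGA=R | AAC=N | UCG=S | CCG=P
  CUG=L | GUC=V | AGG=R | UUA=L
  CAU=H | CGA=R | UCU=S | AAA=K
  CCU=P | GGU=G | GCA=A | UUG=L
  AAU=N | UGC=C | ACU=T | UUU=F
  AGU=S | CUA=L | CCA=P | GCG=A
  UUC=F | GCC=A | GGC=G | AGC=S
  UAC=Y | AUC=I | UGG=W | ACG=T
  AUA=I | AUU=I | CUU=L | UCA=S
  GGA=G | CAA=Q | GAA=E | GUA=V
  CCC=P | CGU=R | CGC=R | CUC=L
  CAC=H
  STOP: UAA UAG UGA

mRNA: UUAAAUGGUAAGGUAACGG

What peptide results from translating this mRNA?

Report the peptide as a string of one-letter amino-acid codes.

Answer: MVR

Derivation:
start AUG at pos 4
pos 4: AUG -> M; peptide=M
pos 7: GUA -> V; peptide=MV
pos 10: AGG -> R; peptide=MVR
pos 13: UAA -> STOP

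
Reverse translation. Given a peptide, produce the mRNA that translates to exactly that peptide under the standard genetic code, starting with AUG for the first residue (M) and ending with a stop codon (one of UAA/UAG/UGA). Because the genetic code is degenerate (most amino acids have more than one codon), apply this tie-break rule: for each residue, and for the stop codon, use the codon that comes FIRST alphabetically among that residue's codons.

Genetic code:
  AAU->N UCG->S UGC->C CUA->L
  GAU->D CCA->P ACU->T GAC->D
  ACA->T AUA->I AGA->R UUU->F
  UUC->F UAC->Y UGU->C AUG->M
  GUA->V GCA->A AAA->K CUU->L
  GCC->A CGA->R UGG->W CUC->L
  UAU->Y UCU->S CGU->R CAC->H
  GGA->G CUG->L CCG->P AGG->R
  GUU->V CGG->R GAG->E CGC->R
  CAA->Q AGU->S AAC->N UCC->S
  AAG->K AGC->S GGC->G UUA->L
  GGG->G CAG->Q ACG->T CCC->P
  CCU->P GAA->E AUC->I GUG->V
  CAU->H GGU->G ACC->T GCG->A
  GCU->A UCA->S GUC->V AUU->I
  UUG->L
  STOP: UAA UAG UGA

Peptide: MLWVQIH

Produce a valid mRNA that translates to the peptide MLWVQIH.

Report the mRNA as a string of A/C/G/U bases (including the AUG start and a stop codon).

Answer: mRNA: AUGCUAUGGGUACAAAUACACUAA

Derivation:
residue 1: M -> AUG (start codon)
residue 2: L codons sorted = CUA,CUC,CUG,CUU,UUA,UUG -> pick first = CUA
residue 3: W -> UGG (only codon)
residue 4: V codons sorted = GUA,GUC,GUG,GUU -> pick first = GUA
residue 5: Q codons sorted = CAA,CAG -> pick first = CAA
residue 6: I codons sorted = AUA,AUC,AUU -> pick first = AUA
residue 7: H codons sorted = CAC,CAU -> pick first = CAC
terminator: stop codons sorted = UAA,UAG,UGA -> pick first = UAA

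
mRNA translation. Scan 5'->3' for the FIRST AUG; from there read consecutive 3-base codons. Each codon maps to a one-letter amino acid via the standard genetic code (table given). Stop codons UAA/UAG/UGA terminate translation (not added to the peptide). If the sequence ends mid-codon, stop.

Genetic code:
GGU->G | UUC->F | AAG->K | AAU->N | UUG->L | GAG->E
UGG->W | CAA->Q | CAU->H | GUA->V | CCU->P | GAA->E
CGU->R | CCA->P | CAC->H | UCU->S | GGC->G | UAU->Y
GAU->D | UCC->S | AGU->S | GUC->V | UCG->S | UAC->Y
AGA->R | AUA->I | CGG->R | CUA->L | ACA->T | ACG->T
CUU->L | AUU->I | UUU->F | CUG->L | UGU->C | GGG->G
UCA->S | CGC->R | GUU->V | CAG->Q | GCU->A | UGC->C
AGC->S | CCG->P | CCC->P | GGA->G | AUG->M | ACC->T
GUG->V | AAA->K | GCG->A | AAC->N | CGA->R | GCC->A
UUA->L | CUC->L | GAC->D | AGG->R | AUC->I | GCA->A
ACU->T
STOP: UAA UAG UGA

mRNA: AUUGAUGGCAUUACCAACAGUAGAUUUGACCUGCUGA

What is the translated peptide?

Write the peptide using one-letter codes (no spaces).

Answer: MALPTVDLTC

Derivation:
start AUG at pos 4
pos 4: AUG -> M; peptide=M
pos 7: GCA -> A; peptide=MA
pos 10: UUA -> L; peptide=MAL
pos 13: CCA -> P; peptide=MALP
pos 16: ACA -> T; peptide=MALPT
pos 19: GUA -> V; peptide=MALPTV
pos 22: GAU -> D; peptide=MALPTVD
pos 25: UUG -> L; peptide=MALPTVDL
pos 28: ACC -> T; peptide=MALPTVDLT
pos 31: UGC -> C; peptide=MALPTVDLTC
pos 34: UGA -> STOP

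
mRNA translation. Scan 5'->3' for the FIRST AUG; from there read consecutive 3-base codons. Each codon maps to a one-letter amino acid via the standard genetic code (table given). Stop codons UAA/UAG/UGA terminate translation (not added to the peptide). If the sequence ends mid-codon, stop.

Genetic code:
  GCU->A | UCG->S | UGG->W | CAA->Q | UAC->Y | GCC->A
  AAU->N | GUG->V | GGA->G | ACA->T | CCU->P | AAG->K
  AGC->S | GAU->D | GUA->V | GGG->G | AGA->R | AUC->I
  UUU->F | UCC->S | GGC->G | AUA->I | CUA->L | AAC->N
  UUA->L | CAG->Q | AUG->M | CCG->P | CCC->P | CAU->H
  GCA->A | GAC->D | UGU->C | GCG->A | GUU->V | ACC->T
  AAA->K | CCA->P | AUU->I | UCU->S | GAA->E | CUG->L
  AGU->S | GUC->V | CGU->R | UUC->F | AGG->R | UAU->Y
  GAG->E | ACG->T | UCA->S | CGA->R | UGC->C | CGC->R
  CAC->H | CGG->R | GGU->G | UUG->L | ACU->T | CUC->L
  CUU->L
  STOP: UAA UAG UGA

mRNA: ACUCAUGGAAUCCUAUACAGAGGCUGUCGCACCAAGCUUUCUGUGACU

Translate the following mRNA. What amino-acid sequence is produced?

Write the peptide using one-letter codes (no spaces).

Answer: MESYTEAVAPSFL

Derivation:
start AUG at pos 4
pos 4: AUG -> M; peptide=M
pos 7: GAA -> E; peptide=ME
pos 10: UCC -> S; peptide=MES
pos 13: UAU -> Y; peptide=MESY
pos 16: ACA -> T; peptide=MESYT
pos 19: GAG -> E; peptide=MESYTE
pos 22: GCU -> A; peptide=MESYTEA
pos 25: GUC -> V; peptide=MESYTEAV
pos 28: GCA -> A; peptide=MESYTEAVA
pos 31: CCA -> P; peptide=MESYTEAVAP
pos 34: AGC -> S; peptide=MESYTEAVAPS
pos 37: UUU -> F; peptide=MESYTEAVAPSF
pos 40: CUG -> L; peptide=MESYTEAVAPSFL
pos 43: UGA -> STOP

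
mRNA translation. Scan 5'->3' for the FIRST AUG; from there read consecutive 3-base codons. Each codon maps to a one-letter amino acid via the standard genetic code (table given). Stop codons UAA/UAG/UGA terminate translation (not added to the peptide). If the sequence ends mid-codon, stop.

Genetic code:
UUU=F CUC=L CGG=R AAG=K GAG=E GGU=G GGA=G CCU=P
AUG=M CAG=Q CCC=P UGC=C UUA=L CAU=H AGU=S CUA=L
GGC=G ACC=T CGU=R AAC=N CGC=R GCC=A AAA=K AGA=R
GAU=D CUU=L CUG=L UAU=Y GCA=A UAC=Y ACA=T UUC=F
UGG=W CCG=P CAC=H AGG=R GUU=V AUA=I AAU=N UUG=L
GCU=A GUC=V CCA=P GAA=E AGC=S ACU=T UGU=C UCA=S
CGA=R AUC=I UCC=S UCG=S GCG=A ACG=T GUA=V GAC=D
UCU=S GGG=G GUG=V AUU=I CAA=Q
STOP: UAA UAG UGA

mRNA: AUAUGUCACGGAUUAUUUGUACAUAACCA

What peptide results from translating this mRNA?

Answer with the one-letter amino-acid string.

Answer: MSRIICT

Derivation:
start AUG at pos 2
pos 2: AUG -> M; peptide=M
pos 5: UCA -> S; peptide=MS
pos 8: CGG -> R; peptide=MSR
pos 11: AUU -> I; peptide=MSRI
pos 14: AUU -> I; peptide=MSRII
pos 17: UGU -> C; peptide=MSRIIC
pos 20: ACA -> T; peptide=MSRIICT
pos 23: UAA -> STOP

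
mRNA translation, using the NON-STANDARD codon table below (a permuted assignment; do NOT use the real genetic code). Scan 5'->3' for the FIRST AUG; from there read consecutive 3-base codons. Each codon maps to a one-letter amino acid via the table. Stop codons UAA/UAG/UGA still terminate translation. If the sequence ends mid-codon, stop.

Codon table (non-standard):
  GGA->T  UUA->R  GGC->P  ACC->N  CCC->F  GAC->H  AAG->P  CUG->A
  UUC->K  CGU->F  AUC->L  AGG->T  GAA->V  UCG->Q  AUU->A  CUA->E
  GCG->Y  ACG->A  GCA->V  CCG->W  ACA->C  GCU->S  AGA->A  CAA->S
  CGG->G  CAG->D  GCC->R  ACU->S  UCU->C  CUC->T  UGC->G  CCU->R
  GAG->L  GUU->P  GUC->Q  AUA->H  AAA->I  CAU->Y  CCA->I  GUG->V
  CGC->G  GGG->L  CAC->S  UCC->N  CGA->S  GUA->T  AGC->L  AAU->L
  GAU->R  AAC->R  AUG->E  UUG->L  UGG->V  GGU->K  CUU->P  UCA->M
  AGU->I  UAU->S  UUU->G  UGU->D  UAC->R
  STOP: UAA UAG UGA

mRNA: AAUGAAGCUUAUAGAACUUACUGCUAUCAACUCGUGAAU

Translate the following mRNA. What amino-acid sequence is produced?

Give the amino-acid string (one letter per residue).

Answer: EPPHVPSSLRQ

Derivation:
start AUG at pos 1
pos 1: AUG -> E; peptide=E
pos 4: AAG -> P; peptide=EP
pos 7: CUU -> P; peptide=EPP
pos 10: AUA -> H; peptide=EPPH
pos 13: GAA -> V; peptide=EPPHV
pos 16: CUU -> P; peptide=EPPHVP
pos 19: ACU -> S; peptide=EPPHVPS
pos 22: GCU -> S; peptide=EPPHVPSS
pos 25: AUC -> L; peptide=EPPHVPSSL
pos 28: AAC -> R; peptide=EPPHVPSSLR
pos 31: UCG -> Q; peptide=EPPHVPSSLRQ
pos 34: UGA -> STOP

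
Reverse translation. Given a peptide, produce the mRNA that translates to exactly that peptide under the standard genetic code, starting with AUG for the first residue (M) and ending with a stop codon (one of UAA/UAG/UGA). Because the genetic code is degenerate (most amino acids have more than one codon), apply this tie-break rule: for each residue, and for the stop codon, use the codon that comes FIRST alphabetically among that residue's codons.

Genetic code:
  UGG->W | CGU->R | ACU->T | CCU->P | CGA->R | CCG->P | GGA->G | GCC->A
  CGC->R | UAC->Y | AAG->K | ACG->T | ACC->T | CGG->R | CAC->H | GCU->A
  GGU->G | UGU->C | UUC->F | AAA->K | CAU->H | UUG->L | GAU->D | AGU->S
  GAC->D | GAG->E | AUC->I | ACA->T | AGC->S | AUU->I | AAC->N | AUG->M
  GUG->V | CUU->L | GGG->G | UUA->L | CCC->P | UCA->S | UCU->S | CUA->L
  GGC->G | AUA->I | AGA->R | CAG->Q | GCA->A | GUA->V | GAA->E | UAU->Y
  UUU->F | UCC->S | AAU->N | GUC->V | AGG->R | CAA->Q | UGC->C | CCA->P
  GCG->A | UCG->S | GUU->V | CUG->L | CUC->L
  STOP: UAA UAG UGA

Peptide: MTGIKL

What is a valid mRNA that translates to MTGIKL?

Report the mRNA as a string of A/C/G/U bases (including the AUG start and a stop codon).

residue 1: M -> AUG (start codon)
residue 2: T codons sorted = ACA,ACC,ACG,ACU -> pick first = ACA
residue 3: G codons sorted = GGA,GGC,GGG,GGU -> pick first = GGA
residue 4: I codons sorted = AUA,AUC,AUU -> pick first = AUA
residue 5: K codons sorted = AAA,AAG -> pick first = AAA
residue 6: L codons sorted = CUA,CUC,CUG,CUU,UUA,UUG -> pick first = CUA
terminator: stop codons sorted = UAA,UAG,UGA -> pick first = UAA

Answer: mRNA: AUGACAGGAAUAAAACUAUAA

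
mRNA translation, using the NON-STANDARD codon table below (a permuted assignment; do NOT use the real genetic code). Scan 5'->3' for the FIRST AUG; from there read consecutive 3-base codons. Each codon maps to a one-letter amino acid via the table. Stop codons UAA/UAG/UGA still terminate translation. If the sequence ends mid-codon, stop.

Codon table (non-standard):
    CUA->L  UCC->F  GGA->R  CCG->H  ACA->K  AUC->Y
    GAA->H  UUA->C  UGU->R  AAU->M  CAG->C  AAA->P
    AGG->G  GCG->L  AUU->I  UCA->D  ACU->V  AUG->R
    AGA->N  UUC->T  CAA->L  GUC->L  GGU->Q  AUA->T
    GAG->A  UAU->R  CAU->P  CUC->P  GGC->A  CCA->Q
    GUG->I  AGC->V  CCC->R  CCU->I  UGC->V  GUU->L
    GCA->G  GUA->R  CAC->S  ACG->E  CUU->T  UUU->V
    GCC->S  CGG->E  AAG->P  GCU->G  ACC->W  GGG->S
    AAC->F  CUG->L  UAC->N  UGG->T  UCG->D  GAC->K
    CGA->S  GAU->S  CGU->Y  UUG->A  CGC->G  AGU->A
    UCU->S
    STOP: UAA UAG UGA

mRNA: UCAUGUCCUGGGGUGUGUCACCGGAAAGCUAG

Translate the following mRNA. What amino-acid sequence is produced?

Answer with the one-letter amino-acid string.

start AUG at pos 2
pos 2: AUG -> R; peptide=R
pos 5: UCC -> F; peptide=RF
pos 8: UGG -> T; peptide=RFT
pos 11: GGU -> Q; peptide=RFTQ
pos 14: GUG -> I; peptide=RFTQI
pos 17: UCA -> D; peptide=RFTQID
pos 20: CCG -> H; peptide=RFTQIDH
pos 23: GAA -> H; peptide=RFTQIDHH
pos 26: AGC -> V; peptide=RFTQIDHHV
pos 29: UAG -> STOP

Answer: RFTQIDHHV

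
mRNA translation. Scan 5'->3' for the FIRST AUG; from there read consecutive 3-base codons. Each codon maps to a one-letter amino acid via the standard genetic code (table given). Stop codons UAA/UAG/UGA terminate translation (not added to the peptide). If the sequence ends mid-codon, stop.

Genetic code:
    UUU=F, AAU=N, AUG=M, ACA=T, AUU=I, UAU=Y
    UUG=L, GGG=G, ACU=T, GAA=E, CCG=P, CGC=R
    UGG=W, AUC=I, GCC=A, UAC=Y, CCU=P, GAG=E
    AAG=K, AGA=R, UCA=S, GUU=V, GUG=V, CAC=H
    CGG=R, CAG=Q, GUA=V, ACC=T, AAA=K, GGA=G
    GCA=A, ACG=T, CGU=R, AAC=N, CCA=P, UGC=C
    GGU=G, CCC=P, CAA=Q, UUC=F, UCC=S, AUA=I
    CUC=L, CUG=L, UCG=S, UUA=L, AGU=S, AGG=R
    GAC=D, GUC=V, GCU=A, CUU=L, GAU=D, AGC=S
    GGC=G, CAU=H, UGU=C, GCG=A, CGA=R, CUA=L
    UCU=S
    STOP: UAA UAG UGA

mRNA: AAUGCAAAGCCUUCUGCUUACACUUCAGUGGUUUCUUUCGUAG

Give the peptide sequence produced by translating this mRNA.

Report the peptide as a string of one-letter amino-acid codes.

Answer: MQSLLLTLQWFLS

Derivation:
start AUG at pos 1
pos 1: AUG -> M; peptide=M
pos 4: CAA -> Q; peptide=MQ
pos 7: AGC -> S; peptide=MQS
pos 10: CUU -> L; peptide=MQSL
pos 13: CUG -> L; peptide=MQSLL
pos 16: CUU -> L; peptide=MQSLLL
pos 19: ACA -> T; peptide=MQSLLLT
pos 22: CUU -> L; peptide=MQSLLLTL
pos 25: CAG -> Q; peptide=MQSLLLTLQ
pos 28: UGG -> W; peptide=MQSLLLTLQW
pos 31: UUU -> F; peptide=MQSLLLTLQWF
pos 34: CUU -> L; peptide=MQSLLLTLQWFL
pos 37: UCG -> S; peptide=MQSLLLTLQWFLS
pos 40: UAG -> STOP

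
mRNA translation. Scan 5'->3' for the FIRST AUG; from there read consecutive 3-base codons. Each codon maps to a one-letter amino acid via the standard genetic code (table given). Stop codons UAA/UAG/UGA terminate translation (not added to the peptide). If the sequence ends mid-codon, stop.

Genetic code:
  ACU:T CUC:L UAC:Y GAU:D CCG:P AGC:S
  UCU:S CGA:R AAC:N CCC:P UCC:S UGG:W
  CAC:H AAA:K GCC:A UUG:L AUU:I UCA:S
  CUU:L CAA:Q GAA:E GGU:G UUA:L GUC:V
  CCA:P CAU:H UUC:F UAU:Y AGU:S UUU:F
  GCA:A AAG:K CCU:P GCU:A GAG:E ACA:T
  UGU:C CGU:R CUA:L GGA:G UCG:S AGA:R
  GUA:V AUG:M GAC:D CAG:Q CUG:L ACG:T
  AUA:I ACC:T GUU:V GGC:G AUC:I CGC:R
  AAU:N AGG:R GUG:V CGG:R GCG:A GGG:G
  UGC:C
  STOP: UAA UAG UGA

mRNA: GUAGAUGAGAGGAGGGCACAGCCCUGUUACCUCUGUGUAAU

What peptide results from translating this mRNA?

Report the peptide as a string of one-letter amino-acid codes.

Answer: MRGGHSPVTSV

Derivation:
start AUG at pos 4
pos 4: AUG -> M; peptide=M
pos 7: AGA -> R; peptide=MR
pos 10: GGA -> G; peptide=MRG
pos 13: GGG -> G; peptide=MRGG
pos 16: CAC -> H; peptide=MRGGH
pos 19: AGC -> S; peptide=MRGGHS
pos 22: CCU -> P; peptide=MRGGHSP
pos 25: GUU -> V; peptide=MRGGHSPV
pos 28: ACC -> T; peptide=MRGGHSPVT
pos 31: UCU -> S; peptide=MRGGHSPVTS
pos 34: GUG -> V; peptide=MRGGHSPVTSV
pos 37: UAA -> STOP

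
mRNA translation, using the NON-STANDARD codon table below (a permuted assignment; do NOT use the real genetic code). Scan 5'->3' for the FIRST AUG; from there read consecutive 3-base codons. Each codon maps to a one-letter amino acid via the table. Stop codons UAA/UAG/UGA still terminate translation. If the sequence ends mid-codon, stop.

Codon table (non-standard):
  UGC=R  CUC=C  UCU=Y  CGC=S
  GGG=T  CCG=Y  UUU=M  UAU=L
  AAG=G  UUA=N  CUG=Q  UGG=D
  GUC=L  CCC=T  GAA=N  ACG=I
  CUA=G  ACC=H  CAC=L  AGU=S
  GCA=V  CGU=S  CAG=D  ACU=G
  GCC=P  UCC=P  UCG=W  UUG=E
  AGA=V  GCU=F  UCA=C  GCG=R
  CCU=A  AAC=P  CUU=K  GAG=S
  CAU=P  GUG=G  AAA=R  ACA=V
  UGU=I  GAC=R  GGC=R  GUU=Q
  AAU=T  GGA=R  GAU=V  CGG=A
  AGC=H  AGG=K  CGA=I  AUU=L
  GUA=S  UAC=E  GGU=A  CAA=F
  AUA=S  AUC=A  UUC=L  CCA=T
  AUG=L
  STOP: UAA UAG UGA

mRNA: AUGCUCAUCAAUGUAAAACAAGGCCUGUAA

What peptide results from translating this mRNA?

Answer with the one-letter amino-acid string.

Answer: LCATSRFRQ

Derivation:
start AUG at pos 0
pos 0: AUG -> L; peptide=L
pos 3: CUC -> C; peptide=LC
pos 6: AUC -> A; peptide=LCA
pos 9: AAU -> T; peptide=LCAT
pos 12: GUA -> S; peptide=LCATS
pos 15: AAA -> R; peptide=LCATSR
pos 18: CAA -> F; peptide=LCATSRF
pos 21: GGC -> R; peptide=LCATSRFR
pos 24: CUG -> Q; peptide=LCATSRFRQ
pos 27: UAA -> STOP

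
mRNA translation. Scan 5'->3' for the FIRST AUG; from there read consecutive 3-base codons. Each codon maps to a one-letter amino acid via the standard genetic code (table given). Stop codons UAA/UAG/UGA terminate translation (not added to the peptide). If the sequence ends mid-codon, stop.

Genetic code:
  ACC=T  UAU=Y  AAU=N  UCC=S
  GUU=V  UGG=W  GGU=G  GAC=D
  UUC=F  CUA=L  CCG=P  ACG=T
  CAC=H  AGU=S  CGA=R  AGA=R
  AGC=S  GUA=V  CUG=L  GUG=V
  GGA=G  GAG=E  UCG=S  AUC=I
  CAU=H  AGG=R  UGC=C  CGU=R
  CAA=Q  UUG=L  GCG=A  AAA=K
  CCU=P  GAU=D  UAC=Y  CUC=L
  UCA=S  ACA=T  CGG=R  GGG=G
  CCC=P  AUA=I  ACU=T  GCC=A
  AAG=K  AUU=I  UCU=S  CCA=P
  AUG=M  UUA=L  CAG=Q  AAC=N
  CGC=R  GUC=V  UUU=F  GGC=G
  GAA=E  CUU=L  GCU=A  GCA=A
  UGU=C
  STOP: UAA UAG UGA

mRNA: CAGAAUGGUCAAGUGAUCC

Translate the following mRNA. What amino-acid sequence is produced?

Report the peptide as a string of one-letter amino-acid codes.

Answer: MVK

Derivation:
start AUG at pos 4
pos 4: AUG -> M; peptide=M
pos 7: GUC -> V; peptide=MV
pos 10: AAG -> K; peptide=MVK
pos 13: UGA -> STOP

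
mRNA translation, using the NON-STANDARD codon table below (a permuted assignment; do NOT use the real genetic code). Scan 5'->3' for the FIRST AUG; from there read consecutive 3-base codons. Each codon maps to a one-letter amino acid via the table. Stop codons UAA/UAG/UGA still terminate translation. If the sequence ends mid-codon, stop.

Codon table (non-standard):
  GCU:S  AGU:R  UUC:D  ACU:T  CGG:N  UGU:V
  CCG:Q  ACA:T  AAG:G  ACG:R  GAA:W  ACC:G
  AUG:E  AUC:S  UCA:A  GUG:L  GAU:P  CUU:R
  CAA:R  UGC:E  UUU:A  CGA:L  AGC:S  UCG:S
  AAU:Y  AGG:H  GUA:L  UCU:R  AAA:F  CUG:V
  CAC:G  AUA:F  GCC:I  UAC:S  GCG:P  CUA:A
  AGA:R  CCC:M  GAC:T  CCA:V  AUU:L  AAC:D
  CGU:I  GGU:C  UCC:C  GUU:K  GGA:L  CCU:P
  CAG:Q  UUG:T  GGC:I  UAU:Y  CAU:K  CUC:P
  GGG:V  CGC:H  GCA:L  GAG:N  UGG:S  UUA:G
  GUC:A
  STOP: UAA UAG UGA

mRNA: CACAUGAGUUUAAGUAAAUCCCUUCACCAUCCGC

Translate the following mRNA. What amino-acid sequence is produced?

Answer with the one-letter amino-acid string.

Answer: ERGRFCRGKQ

Derivation:
start AUG at pos 3
pos 3: AUG -> E; peptide=E
pos 6: AGU -> R; peptide=ER
pos 9: UUA -> G; peptide=ERG
pos 12: AGU -> R; peptide=ERGR
pos 15: AAA -> F; peptide=ERGRF
pos 18: UCC -> C; peptide=ERGRFC
pos 21: CUU -> R; peptide=ERGRFCR
pos 24: CAC -> G; peptide=ERGRFCRG
pos 27: CAU -> K; peptide=ERGRFCRGK
pos 30: CCG -> Q; peptide=ERGRFCRGKQ
pos 33: only 1 nt remain (<3), stop (end of mRNA)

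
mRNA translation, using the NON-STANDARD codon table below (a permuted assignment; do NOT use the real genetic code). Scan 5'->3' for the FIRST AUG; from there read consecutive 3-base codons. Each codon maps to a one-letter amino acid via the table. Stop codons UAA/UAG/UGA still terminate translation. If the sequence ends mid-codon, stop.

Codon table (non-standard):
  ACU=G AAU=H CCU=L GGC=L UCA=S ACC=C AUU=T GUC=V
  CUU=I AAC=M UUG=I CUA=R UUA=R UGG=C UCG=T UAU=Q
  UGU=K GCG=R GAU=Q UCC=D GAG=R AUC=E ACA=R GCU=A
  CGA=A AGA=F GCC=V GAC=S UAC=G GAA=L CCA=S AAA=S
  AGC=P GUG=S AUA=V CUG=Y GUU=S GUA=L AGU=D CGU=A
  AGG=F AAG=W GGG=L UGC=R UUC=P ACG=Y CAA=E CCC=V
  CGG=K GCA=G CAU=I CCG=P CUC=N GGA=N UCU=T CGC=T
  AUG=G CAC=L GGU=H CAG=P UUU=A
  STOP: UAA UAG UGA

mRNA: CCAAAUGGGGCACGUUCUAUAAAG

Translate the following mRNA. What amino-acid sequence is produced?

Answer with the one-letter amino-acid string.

Answer: GLLSR

Derivation:
start AUG at pos 4
pos 4: AUG -> G; peptide=G
pos 7: GGG -> L; peptide=GL
pos 10: CAC -> L; peptide=GLL
pos 13: GUU -> S; peptide=GLLS
pos 16: CUA -> R; peptide=GLLSR
pos 19: UAA -> STOP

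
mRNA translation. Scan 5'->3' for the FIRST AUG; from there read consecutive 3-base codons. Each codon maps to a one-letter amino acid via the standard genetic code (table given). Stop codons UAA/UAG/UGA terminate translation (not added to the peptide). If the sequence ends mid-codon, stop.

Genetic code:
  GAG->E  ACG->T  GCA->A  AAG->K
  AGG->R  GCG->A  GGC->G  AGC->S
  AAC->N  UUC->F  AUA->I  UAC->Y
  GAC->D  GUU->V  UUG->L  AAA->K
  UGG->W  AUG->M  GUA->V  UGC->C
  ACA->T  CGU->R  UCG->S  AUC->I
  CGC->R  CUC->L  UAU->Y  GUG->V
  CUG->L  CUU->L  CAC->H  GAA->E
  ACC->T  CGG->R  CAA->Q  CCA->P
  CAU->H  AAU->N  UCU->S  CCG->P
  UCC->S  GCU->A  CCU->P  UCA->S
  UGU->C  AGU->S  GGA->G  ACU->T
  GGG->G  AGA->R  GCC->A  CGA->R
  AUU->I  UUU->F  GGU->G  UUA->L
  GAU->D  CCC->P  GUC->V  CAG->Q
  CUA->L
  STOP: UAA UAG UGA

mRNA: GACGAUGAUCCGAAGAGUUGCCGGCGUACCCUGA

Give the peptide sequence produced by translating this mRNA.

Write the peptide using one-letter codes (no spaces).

start AUG at pos 4
pos 4: AUG -> M; peptide=M
pos 7: AUC -> I; peptide=MI
pos 10: CGA -> R; peptide=MIR
pos 13: AGA -> R; peptide=MIRR
pos 16: GUU -> V; peptide=MIRRV
pos 19: GCC -> A; peptide=MIRRVA
pos 22: GGC -> G; peptide=MIRRVAG
pos 25: GUA -> V; peptide=MIRRVAGV
pos 28: CCC -> P; peptide=MIRRVAGVP
pos 31: UGA -> STOP

Answer: MIRRVAGVP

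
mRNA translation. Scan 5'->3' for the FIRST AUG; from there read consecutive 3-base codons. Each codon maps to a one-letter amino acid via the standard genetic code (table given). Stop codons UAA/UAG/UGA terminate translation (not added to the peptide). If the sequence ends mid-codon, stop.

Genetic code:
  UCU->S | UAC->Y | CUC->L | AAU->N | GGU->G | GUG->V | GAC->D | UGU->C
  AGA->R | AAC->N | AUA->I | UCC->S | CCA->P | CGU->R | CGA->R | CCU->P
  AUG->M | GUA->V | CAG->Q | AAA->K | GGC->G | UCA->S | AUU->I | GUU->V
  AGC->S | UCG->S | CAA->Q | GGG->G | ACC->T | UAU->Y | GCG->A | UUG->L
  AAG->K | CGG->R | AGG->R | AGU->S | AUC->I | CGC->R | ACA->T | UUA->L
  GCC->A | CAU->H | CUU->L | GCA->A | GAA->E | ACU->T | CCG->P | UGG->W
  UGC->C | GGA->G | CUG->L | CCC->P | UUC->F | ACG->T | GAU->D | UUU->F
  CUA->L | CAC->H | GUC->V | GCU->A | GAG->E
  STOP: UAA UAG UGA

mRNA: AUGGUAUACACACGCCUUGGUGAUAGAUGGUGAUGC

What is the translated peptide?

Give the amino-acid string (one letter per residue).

Answer: MVYTRLGDRW

Derivation:
start AUG at pos 0
pos 0: AUG -> M; peptide=M
pos 3: GUA -> V; peptide=MV
pos 6: UAC -> Y; peptide=MVY
pos 9: ACA -> T; peptide=MVYT
pos 12: CGC -> R; peptide=MVYTR
pos 15: CUU -> L; peptide=MVYTRL
pos 18: GGU -> G; peptide=MVYTRLG
pos 21: GAU -> D; peptide=MVYTRLGD
pos 24: AGA -> R; peptide=MVYTRLGDR
pos 27: UGG -> W; peptide=MVYTRLGDRW
pos 30: UGA -> STOP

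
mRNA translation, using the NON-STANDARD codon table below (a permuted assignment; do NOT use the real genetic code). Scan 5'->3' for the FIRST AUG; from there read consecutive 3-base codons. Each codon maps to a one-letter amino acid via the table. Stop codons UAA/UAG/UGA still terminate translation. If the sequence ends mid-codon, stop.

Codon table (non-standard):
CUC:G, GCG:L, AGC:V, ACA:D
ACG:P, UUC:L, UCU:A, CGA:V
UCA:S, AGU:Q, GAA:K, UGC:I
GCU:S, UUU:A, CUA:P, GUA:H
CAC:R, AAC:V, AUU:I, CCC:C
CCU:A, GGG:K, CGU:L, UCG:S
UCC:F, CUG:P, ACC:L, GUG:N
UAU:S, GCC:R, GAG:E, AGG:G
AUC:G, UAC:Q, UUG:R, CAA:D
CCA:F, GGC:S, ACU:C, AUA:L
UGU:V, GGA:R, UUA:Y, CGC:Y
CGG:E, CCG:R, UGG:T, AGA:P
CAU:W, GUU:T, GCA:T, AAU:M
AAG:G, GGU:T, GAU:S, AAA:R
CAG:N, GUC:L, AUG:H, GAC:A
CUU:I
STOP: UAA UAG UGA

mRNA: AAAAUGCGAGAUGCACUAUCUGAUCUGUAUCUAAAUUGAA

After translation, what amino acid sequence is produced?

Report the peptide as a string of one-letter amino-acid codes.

Answer: HVSTPASPSPM

Derivation:
start AUG at pos 3
pos 3: AUG -> H; peptide=H
pos 6: CGA -> V; peptide=HV
pos 9: GAU -> S; peptide=HVS
pos 12: GCA -> T; peptide=HVST
pos 15: CUA -> P; peptide=HVSTP
pos 18: UCU -> A; peptide=HVSTPA
pos 21: GAU -> S; peptide=HVSTPAS
pos 24: CUG -> P; peptide=HVSTPASP
pos 27: UAU -> S; peptide=HVSTPASPS
pos 30: CUA -> P; peptide=HVSTPASPSP
pos 33: AAU -> M; peptide=HVSTPASPSPM
pos 36: UGA -> STOP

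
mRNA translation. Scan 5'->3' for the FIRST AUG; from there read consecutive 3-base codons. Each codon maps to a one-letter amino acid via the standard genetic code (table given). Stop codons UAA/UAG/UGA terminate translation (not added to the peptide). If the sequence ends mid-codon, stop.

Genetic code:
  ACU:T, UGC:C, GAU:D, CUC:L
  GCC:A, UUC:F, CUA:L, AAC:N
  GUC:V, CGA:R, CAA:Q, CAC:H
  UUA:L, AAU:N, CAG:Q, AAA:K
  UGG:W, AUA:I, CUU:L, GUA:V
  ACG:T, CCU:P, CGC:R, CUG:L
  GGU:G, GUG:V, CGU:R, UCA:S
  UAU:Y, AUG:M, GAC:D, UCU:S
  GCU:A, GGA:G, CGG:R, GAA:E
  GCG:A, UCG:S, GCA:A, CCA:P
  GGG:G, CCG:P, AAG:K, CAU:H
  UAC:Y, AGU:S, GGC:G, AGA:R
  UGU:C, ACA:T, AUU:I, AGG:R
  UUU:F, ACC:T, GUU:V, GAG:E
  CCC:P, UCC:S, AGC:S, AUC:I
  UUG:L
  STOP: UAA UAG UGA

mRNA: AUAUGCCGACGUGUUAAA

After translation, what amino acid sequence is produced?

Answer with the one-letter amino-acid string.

start AUG at pos 2
pos 2: AUG -> M; peptide=M
pos 5: CCG -> P; peptide=MP
pos 8: ACG -> T; peptide=MPT
pos 11: UGU -> C; peptide=MPTC
pos 14: UAA -> STOP

Answer: MPTC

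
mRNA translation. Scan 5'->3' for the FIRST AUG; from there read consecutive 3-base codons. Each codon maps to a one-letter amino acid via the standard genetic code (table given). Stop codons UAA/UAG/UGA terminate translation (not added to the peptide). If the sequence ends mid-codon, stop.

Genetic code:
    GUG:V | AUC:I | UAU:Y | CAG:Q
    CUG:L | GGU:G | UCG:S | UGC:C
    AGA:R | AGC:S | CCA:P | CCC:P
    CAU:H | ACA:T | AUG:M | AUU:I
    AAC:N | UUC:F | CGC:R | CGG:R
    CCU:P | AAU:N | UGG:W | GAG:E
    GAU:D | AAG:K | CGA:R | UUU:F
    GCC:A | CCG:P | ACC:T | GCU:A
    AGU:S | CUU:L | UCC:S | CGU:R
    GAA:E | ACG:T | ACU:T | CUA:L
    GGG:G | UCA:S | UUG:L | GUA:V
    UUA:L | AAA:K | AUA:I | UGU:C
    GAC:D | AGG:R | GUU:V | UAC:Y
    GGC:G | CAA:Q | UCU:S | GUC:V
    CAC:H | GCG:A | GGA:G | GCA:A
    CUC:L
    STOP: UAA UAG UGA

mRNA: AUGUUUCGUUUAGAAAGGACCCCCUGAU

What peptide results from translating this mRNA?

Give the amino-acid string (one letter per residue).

start AUG at pos 0
pos 0: AUG -> M; peptide=M
pos 3: UUU -> F; peptide=MF
pos 6: CGU -> R; peptide=MFR
pos 9: UUA -> L; peptide=MFRL
pos 12: GAA -> E; peptide=MFRLE
pos 15: AGG -> R; peptide=MFRLER
pos 18: ACC -> T; peptide=MFRLERT
pos 21: CCC -> P; peptide=MFRLERTP
pos 24: UGA -> STOP

Answer: MFRLERTP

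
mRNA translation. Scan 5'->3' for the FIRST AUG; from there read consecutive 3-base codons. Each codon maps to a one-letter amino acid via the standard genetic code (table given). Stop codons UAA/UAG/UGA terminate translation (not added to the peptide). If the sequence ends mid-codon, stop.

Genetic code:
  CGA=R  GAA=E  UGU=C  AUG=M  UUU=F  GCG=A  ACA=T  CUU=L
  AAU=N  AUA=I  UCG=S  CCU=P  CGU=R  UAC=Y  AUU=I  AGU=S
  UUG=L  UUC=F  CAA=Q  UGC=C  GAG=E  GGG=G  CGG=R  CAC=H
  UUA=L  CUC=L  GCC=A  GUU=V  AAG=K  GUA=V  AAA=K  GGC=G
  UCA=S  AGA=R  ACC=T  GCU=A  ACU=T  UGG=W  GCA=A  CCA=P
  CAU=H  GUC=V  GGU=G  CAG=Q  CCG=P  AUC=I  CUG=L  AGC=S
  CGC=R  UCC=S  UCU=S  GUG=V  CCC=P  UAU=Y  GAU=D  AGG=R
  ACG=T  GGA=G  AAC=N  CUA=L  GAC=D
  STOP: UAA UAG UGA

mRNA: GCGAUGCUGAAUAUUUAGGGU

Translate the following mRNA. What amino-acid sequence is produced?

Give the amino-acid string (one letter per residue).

start AUG at pos 3
pos 3: AUG -> M; peptide=M
pos 6: CUG -> L; peptide=ML
pos 9: AAU -> N; peptide=MLN
pos 12: AUU -> I; peptide=MLNI
pos 15: UAG -> STOP

Answer: MLNI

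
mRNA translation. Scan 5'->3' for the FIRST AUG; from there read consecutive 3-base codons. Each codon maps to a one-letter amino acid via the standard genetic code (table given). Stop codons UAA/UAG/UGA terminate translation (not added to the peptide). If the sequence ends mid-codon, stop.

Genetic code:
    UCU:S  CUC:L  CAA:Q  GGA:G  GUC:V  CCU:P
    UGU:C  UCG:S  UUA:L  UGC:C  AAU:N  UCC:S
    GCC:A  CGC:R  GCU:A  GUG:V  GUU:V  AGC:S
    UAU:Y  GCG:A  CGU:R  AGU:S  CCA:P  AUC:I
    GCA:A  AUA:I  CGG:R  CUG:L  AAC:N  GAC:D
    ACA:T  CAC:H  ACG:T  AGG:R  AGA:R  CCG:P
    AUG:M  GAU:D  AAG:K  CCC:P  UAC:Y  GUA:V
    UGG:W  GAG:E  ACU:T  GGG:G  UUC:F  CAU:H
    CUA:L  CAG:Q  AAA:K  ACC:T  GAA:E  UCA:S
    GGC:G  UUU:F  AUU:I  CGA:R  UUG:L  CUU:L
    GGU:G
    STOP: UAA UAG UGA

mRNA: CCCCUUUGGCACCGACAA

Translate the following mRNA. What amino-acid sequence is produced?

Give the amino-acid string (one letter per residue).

Answer: (empty: no AUG start codon)

Derivation:
no AUG start codon found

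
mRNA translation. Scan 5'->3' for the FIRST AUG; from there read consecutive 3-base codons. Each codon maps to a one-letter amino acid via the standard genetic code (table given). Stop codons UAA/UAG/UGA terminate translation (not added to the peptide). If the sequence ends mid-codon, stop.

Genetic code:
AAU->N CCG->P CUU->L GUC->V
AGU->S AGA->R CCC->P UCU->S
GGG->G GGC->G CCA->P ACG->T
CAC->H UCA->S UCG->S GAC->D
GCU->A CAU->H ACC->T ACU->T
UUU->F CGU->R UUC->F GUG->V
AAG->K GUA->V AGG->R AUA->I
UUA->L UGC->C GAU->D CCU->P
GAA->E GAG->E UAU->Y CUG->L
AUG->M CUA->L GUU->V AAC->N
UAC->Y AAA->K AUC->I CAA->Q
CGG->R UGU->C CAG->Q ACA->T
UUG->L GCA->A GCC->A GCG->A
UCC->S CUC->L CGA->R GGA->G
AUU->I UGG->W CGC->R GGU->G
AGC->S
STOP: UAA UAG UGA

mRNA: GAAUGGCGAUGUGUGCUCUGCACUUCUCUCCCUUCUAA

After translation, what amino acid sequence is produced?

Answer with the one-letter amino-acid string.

start AUG at pos 2
pos 2: AUG -> M; peptide=M
pos 5: GCG -> A; peptide=MA
pos 8: AUG -> M; peptide=MAM
pos 11: UGU -> C; peptide=MAMC
pos 14: GCU -> A; peptide=MAMCA
pos 17: CUG -> L; peptide=MAMCAL
pos 20: CAC -> H; peptide=MAMCALH
pos 23: UUC -> F; peptide=MAMCALHF
pos 26: UCU -> S; peptide=MAMCALHFS
pos 29: CCC -> P; peptide=MAMCALHFSP
pos 32: UUC -> F; peptide=MAMCALHFSPF
pos 35: UAA -> STOP

Answer: MAMCALHFSPF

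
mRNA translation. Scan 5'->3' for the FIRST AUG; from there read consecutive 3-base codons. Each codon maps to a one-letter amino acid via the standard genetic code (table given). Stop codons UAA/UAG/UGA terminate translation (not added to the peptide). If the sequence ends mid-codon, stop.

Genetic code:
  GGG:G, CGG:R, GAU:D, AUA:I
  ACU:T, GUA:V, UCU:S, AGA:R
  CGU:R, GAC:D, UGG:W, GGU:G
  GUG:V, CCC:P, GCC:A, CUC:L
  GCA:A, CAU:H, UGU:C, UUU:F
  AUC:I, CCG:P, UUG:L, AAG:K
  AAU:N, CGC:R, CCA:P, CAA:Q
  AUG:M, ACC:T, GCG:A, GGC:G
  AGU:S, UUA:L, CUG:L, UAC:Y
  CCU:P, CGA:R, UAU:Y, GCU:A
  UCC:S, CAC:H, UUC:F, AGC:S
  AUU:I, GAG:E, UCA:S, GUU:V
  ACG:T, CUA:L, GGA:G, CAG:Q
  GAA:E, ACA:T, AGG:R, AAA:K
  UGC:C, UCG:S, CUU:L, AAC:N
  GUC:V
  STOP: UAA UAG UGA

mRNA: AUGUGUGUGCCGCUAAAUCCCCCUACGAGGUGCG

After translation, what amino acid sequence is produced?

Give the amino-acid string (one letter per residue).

start AUG at pos 0
pos 0: AUG -> M; peptide=M
pos 3: UGU -> C; peptide=MC
pos 6: GUG -> V; peptide=MCV
pos 9: CCG -> P; peptide=MCVP
pos 12: CUA -> L; peptide=MCVPL
pos 15: AAU -> N; peptide=MCVPLN
pos 18: CCC -> P; peptide=MCVPLNP
pos 21: CCU -> P; peptide=MCVPLNPP
pos 24: ACG -> T; peptide=MCVPLNPPT
pos 27: AGG -> R; peptide=MCVPLNPPTR
pos 30: UGC -> C; peptide=MCVPLNPPTRC
pos 33: only 1 nt remain (<3), stop (end of mRNA)

Answer: MCVPLNPPTRC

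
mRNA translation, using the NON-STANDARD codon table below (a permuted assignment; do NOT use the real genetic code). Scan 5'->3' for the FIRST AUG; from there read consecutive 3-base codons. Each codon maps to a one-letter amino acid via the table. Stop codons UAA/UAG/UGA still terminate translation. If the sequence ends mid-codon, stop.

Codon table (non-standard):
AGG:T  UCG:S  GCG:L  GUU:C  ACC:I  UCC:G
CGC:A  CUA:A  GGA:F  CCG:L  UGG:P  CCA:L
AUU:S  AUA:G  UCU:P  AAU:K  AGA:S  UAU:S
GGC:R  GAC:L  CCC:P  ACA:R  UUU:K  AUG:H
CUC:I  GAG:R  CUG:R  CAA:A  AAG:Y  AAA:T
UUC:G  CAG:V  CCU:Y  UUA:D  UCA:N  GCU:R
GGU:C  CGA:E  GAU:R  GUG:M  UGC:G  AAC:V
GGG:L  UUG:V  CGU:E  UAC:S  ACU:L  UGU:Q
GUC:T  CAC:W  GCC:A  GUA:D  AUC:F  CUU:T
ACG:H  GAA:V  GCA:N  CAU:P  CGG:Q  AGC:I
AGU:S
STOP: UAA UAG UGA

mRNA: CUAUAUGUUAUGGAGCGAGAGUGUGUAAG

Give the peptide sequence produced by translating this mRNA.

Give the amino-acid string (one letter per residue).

Answer: HDPIRSM

Derivation:
start AUG at pos 4
pos 4: AUG -> H; peptide=H
pos 7: UUA -> D; peptide=HD
pos 10: UGG -> P; peptide=HDP
pos 13: AGC -> I; peptide=HDPI
pos 16: GAG -> R; peptide=HDPIR
pos 19: AGU -> S; peptide=HDPIRS
pos 22: GUG -> M; peptide=HDPIRSM
pos 25: UAA -> STOP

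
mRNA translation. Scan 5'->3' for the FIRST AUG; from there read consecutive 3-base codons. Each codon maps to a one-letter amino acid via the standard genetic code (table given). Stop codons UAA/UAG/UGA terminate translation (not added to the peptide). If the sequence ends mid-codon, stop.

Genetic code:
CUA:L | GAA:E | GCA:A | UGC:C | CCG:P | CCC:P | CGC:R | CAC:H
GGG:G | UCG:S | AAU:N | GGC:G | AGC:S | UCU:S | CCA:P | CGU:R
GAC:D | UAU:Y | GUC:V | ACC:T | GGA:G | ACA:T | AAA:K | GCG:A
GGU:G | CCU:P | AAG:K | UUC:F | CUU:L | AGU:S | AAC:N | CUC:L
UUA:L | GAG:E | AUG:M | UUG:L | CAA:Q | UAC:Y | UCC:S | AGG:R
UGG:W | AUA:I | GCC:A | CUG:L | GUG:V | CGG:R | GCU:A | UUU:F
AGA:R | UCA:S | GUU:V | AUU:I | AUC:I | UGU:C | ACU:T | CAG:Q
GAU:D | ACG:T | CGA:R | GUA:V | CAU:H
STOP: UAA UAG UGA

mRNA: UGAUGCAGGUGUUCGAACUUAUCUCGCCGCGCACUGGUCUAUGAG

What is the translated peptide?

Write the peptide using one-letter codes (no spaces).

Answer: MQVFELISPRTGL

Derivation:
start AUG at pos 2
pos 2: AUG -> M; peptide=M
pos 5: CAG -> Q; peptide=MQ
pos 8: GUG -> V; peptide=MQV
pos 11: UUC -> F; peptide=MQVF
pos 14: GAA -> E; peptide=MQVFE
pos 17: CUU -> L; peptide=MQVFEL
pos 20: AUC -> I; peptide=MQVFELI
pos 23: UCG -> S; peptide=MQVFELIS
pos 26: CCG -> P; peptide=MQVFELISP
pos 29: CGC -> R; peptide=MQVFELISPR
pos 32: ACU -> T; peptide=MQVFELISPRT
pos 35: GGU -> G; peptide=MQVFELISPRTG
pos 38: CUA -> L; peptide=MQVFELISPRTGL
pos 41: UGA -> STOP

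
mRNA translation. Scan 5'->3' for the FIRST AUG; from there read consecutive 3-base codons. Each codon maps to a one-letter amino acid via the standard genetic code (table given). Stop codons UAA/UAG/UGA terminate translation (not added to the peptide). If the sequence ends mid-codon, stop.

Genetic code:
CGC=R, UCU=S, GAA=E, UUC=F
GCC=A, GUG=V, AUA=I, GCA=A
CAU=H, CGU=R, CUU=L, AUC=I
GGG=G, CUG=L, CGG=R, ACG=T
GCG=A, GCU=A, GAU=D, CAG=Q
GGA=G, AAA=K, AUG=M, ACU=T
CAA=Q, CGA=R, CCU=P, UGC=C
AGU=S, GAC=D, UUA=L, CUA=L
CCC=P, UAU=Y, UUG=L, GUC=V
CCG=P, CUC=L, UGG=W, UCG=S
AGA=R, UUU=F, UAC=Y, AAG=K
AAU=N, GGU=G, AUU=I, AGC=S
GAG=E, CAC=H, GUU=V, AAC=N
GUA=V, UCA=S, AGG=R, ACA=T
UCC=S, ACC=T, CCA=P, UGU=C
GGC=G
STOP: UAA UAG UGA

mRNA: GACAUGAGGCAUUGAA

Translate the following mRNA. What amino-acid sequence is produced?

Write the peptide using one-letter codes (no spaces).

Answer: MRH

Derivation:
start AUG at pos 3
pos 3: AUG -> M; peptide=M
pos 6: AGG -> R; peptide=MR
pos 9: CAU -> H; peptide=MRH
pos 12: UGA -> STOP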